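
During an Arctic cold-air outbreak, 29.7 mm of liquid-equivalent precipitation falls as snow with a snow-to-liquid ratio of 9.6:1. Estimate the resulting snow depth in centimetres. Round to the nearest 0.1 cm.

snow depth ≈ 28.5 cm

Snow depth = liquid × ratio = 29.7 mm × 9.6 = 285.12 mm = 28.5 cm.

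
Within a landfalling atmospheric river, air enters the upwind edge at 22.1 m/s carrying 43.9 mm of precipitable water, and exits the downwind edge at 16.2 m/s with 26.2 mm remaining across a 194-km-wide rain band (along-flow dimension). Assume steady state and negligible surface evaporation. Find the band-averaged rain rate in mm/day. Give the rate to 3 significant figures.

R ≈ 243 mm/day

Column moisture flux per unit crosswind length is F = V × PW.
Inflow: F_in = 22.1 × 43.9 = 970.19 mm·m/s
Outflow: F_out = 16.2 × 26.2 = 424.44 mm·m/s
Steady-state rate R = (F_in − F_out)/L = (970.19 − 424.44) / 194000 m = 2.813e-03 mm/s.
R = 2.813e-03 × 3600 × 24 = 243 mm/day.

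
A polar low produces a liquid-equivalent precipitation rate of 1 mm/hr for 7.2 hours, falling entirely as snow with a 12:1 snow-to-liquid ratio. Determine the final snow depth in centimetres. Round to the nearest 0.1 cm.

Liquid-equivalent depth = 1 × 7.2 = 7.2 mm.
Snow depth = 7.2 mm × 12 = 86.4 mm = 8.6 cm.

snow depth ≈ 8.6 cm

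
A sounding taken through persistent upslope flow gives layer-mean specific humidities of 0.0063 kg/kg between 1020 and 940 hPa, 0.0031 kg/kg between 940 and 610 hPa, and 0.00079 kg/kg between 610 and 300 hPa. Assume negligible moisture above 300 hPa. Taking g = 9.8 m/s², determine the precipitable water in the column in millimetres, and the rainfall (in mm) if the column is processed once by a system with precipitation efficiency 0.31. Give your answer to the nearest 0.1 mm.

Precipitable water is the column-integrated vapour mass per unit area: PW = (1/g) Σ q̄ Δp, with q in kg/kg and Δp in Pa (1 kg/m² of water = 1 mm).
Layer 1020–940 hPa: Δp = 80 hPa = 8000 Pa, q̄ = 0.0063 kg/kg → 0.0063 × 8000 / 9.8 = 5.14 mm
Layer 940–610 hPa: Δp = 330 hPa = 33000 Pa, q̄ = 0.0031 kg/kg → 0.0031 × 33000 / 9.8 = 10.44 mm
Layer 610–300 hPa: Δp = 310 hPa = 31000 Pa, q̄ = 0.00079 kg/kg → 0.00079 × 31000 / 9.8 = 2.50 mm
PW = 5.14 + 10.44 + 2.50 = 18.08 ≈ 18.1 mm.
Rainfall = ε × PW = 0.31 × 18.1 = 5.6 mm.

PW ≈ 18.1 mm; rainfall ≈ 5.6 mm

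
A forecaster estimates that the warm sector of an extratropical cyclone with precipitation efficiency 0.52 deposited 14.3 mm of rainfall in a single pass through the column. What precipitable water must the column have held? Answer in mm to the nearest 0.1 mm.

PW ≈ 27.5 mm

PW = rainfall / ε = 14.3 / 0.52 = 27.5 mm.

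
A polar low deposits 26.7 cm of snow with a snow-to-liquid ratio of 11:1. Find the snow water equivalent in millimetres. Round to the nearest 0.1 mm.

SWE ≈ 24.3 mm

SWE = snow depth / ratio = 26.7 cm / 11 = 2.427 cm = 24.3 mm.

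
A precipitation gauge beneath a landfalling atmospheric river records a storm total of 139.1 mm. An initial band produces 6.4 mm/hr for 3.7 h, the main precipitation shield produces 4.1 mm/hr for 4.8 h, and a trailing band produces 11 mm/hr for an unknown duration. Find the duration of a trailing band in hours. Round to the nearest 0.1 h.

Known phases: 6.4 × 3.7 + 4.1 × 4.8 = 23.68 + 19.68 = 43.36 mm.
Remaining depth = 139.1 − 43.36 = 95.74 mm.
Duration = 95.74 / 11 = 8.7 h.

duration ≈ 8.7 h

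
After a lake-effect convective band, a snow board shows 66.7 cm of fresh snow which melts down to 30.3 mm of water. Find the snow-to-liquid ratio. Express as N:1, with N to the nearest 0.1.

Ratio = snow depth / SWE = 667 mm / 30.3 mm = 22.0, i.e. 22.0:1.

ratio ≈ 22.0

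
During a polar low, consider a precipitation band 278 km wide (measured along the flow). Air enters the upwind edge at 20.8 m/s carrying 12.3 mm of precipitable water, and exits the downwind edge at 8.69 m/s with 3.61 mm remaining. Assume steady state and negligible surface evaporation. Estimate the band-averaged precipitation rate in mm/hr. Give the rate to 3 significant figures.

Column moisture flux per unit crosswind length is F = V × PW.
Inflow: F_in = 20.8 × 12.3 = 255.84 mm·m/s
Outflow: F_out = 8.69 × 3.61 = 31.3709 mm·m/s
Steady-state rate R = (F_in − F_out)/L = (255.84 − 31.3709) / 278000 m = 8.074e-04 mm/s.
R = 8.074e-04 × 3600 = 2.91 mm/hr.

R ≈ 2.91 mm/hr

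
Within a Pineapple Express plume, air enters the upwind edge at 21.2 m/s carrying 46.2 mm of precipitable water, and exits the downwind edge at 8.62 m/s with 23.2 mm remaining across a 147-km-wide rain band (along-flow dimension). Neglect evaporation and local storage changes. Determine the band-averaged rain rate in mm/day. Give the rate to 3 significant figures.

Column moisture flux per unit crosswind length is F = V × PW.
Inflow: F_in = 21.2 × 46.2 = 979.44 mm·m/s
Outflow: F_out = 8.62 × 23.2 = 199.984 mm·m/s
Steady-state rate R = (F_in − F_out)/L = (979.44 − 199.984) / 147000 m = 5.302e-03 mm/s.
R = 5.302e-03 × 3600 × 24 = 458 mm/day.

R ≈ 458 mm/day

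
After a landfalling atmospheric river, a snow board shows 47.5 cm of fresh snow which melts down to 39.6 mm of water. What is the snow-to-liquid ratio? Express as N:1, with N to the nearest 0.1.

Ratio = snow depth / SWE = 475 mm / 39.6 mm = 12.0, i.e. 12.0:1.

ratio ≈ 12.0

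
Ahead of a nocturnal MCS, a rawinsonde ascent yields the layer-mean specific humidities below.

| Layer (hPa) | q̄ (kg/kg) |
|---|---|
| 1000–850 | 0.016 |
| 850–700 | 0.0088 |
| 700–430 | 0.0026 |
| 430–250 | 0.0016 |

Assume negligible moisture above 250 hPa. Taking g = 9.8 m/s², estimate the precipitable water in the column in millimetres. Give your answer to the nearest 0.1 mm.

Precipitable water is the column-integrated vapour mass per unit area: PW = (1/g) Σ q̄ Δp, with q in kg/kg and Δp in Pa (1 kg/m² of water = 1 mm).
Layer 1000–850 hPa: Δp = 150 hPa = 15000 Pa, q̄ = 0.016 kg/kg → 0.016 × 15000 / 9.8 = 24.49 mm
Layer 850–700 hPa: Δp = 150 hPa = 15000 Pa, q̄ = 0.0088 kg/kg → 0.0088 × 15000 / 9.8 = 13.47 mm
Layer 700–430 hPa: Δp = 270 hPa = 27000 Pa, q̄ = 0.0026 kg/kg → 0.0026 × 27000 / 9.8 = 7.16 mm
Layer 430–250 hPa: Δp = 180 hPa = 18000 Pa, q̄ = 0.0016 kg/kg → 0.0016 × 18000 / 9.8 = 2.94 mm
PW = 24.49 + 13.47 + 7.16 + 2.94 = 48.06 ≈ 48.1 mm.

PW ≈ 48.1 mm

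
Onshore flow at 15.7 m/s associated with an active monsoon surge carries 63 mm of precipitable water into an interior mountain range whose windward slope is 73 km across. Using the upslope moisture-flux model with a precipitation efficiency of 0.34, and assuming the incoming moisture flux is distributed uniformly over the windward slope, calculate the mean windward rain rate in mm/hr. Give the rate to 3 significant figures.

Incoming column moisture flux per unit ridge length: F = V × PW = 15.7 × 63 = 989.1 mm·m/s.
Spread over the 73 km slope with efficiency ε = 0.34: R = ε·F/W = 0.34 × 989.1 / 73000 m = 4.607e-03 mm/s.
R = 4.607e-03 × 3600 = 16.6 mm/hr.

R ≈ 16.6 mm/hr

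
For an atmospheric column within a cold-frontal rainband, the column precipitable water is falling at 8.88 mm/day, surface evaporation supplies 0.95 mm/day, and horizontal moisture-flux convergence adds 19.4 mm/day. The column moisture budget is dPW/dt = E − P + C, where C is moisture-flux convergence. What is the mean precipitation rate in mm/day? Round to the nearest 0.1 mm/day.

dPW/dt = -8.88 mm/day.
P = E + C − dPW/dt = 0.95 + (19.4) − (-8.88) = 29.2 mm/day.

P ≈ 29.2 mm/day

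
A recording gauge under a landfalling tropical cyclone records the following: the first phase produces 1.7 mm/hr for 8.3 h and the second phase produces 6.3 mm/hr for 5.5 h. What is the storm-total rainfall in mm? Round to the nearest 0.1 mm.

Total = Σ Rᵢ Δtᵢ = 1.7 × 8.3 + 6.3 × 5.5
      = 14.11 + 34.65 = 48.8 mm.

total ≈ 48.8 mm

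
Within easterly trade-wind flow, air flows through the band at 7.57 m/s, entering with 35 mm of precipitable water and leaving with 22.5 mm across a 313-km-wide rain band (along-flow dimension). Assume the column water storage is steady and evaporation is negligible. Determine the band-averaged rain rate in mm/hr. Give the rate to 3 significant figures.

R ≈ 1.09 mm/hr

Column moisture flux per unit crosswind length is F = V × PW.
Inflow: F_in = 7.57 × 35 = 264.95 mm·m/s
Outflow: F_out = 7.57 × 22.5 = 170.325 mm·m/s
Steady-state rate R = (F_in − F_out)/L = (264.95 − 170.325) / 313000 m = 3.023e-04 mm/s.
R = 3.023e-04 × 3600 = 1.09 mm/hr.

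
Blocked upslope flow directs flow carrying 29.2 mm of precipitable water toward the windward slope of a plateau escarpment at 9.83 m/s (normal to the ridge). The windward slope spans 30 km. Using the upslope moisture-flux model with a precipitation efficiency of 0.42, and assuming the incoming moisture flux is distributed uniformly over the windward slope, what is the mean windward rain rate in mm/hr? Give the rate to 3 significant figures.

R ≈ 14.5 mm/hr

Incoming column moisture flux per unit ridge length: F = V × PW = 9.83 × 29.2 = 287.036 mm·m/s.
Spread over the 30 km slope with efficiency ε = 0.42: R = ε·F/W = 0.42 × 287.036 / 30000 m = 4.019e-03 mm/s.
R = 4.019e-03 × 3600 = 14.5 mm/hr.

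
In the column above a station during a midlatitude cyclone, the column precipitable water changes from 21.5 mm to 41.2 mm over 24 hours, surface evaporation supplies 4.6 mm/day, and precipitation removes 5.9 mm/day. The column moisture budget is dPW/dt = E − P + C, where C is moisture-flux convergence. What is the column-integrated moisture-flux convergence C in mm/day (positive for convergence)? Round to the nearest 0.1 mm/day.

dPW/dt = (41.2 − 21.5) mm / (24/24 day) = +19.700 mm/day.
C = dPW/dt − E + P = (+19.700) − 4.6 + 5.9 = 21.0 mm/day.

C ≈ 21.0 mm/day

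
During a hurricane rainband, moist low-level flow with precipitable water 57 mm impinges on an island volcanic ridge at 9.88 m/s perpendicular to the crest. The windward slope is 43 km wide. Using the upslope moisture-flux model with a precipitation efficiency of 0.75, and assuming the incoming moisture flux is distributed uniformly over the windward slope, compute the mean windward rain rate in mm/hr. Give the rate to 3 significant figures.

Incoming column moisture flux per unit ridge length: F = V × PW = 9.88 × 57 = 563.16 mm·m/s.
Spread over the 43 km slope with efficiency ε = 0.75: R = ε·F/W = 0.75 × 563.16 / 43000 m = 9.823e-03 mm/s.
R = 9.823e-03 × 3600 = 35.4 mm/hr.

R ≈ 35.4 mm/hr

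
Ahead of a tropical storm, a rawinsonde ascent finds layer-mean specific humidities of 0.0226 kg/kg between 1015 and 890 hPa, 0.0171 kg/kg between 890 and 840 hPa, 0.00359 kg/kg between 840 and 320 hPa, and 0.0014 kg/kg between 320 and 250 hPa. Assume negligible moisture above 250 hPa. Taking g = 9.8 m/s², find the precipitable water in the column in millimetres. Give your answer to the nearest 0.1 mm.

PW ≈ 57.6 mm

Precipitable water is the column-integrated vapour mass per unit area: PW = (1/g) Σ q̄ Δp, with q in kg/kg and Δp in Pa (1 kg/m² of water = 1 mm).
Layer 1015–890 hPa: Δp = 125 hPa = 12500 Pa, q̄ = 0.0226 kg/kg → 0.0226 × 12500 / 9.8 = 28.83 mm
Layer 890–840 hPa: Δp = 50 hPa = 5000 Pa, q̄ = 0.0171 kg/kg → 0.0171 × 5000 / 9.8 = 8.72 mm
Layer 840–320 hPa: Δp = 520 hPa = 52000 Pa, q̄ = 0.00359 kg/kg → 0.00359 × 52000 / 9.8 = 19.05 mm
Layer 320–250 hPa: Δp = 70 hPa = 7000 Pa, q̄ = 0.0014 kg/kg → 0.0014 × 7000 / 9.8 = 1.00 mm
PW = 28.83 + 8.72 + 19.05 + 1.00 = 57.60 ≈ 57.6 mm.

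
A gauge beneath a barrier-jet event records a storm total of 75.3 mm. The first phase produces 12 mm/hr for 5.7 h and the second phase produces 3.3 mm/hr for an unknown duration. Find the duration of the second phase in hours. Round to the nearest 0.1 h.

Known phases: 12 × 5.7 = 68.4 mm.
Remaining depth = 75.3 − 68.4 = 6.9 mm.
Duration = 6.9 / 3.3 = 2.1 h.

duration ≈ 2.1 h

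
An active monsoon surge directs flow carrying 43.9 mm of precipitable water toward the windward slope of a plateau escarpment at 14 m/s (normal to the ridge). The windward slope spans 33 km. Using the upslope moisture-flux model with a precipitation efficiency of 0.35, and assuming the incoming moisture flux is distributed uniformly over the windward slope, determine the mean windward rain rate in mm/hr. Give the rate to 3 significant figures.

R ≈ 23.5 mm/hr

Incoming column moisture flux per unit ridge length: F = V × PW = 14 × 43.9 = 614.6 mm·m/s.
Spread over the 33 km slope with efficiency ε = 0.35: R = ε·F/W = 0.35 × 614.6 / 33000 m = 6.518e-03 mm/s.
R = 6.518e-03 × 3600 = 23.5 mm/hr.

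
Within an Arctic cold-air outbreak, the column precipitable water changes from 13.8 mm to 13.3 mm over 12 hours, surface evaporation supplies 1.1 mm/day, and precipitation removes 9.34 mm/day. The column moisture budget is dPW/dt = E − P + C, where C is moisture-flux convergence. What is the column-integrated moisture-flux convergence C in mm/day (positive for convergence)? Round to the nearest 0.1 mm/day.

dPW/dt = (13.3 − 13.8) mm / (12/24 day) = -1.000 mm/day.
C = dPW/dt − E + P = (-1.000) − 1.1 + 9.34 = 7.2 mm/day.

C ≈ 7.2 mm/day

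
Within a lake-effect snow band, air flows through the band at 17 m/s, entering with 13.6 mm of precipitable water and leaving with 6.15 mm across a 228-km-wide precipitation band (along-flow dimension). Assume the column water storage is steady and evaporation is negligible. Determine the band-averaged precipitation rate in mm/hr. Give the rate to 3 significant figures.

R ≈ 2.00 mm/hr

Column moisture flux per unit crosswind length is F = V × PW.
Inflow: F_in = 17 × 13.6 = 231.2 mm·m/s
Outflow: F_out = 17 × 6.15 = 104.55 mm·m/s
Steady-state rate R = (F_in − F_out)/L = (231.2 − 104.55) / 228000 m = 5.555e-04 mm/s.
R = 5.555e-04 × 3600 = 2.00 mm/hr.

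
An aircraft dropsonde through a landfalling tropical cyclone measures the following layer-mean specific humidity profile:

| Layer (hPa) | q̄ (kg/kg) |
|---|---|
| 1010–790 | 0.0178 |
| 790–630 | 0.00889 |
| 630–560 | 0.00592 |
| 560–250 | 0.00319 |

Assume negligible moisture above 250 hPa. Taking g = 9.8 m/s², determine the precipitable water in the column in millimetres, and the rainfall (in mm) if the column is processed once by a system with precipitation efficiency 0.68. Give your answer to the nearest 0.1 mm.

PW ≈ 68.8 mm; rainfall ≈ 46.8 mm

Precipitable water is the column-integrated vapour mass per unit area: PW = (1/g) Σ q̄ Δp, with q in kg/kg and Δp in Pa (1 kg/m² of water = 1 mm).
Layer 1010–790 hPa: Δp = 220 hPa = 22000 Pa, q̄ = 0.0178 kg/kg → 0.0178 × 22000 / 9.8 = 39.96 mm
Layer 790–630 hPa: Δp = 160 hPa = 16000 Pa, q̄ = 0.00889 kg/kg → 0.00889 × 16000 / 9.8 = 14.51 mm
Layer 630–560 hPa: Δp = 70 hPa = 7000 Pa, q̄ = 0.00592 kg/kg → 0.00592 × 7000 / 9.8 = 4.23 mm
Layer 560–250 hPa: Δp = 310 hPa = 31000 Pa, q̄ = 0.00319 kg/kg → 0.00319 × 31000 / 9.8 = 10.09 mm
PW = 39.96 + 14.51 + 4.23 + 10.09 = 68.79 ≈ 68.8 mm.
Rainfall = ε × PW = 0.68 × 68.8 = 46.8 mm.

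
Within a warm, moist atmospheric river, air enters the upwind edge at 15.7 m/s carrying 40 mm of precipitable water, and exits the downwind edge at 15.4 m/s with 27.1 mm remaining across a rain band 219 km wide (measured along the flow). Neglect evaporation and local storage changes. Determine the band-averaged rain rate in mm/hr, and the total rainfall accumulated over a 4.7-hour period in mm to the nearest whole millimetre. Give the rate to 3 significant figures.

Column moisture flux per unit crosswind length is F = V × PW.
Inflow: F_in = 15.7 × 40 = 628 mm·m/s
Outflow: F_out = 15.4 × 27.1 = 417.34 mm·m/s
Steady-state rate R = (F_in − F_out)/L = (628 − 417.34) / 219000 m = 9.619e-04 mm/s.
R = 9.619e-04 × 3600 = 3.46 mm/hr.
Over 4.7 h: total = 3.46 × 4.7 = 16.262 ≈ 16 mm.

R ≈ 3.46 mm/hr; total ≈ 16 mm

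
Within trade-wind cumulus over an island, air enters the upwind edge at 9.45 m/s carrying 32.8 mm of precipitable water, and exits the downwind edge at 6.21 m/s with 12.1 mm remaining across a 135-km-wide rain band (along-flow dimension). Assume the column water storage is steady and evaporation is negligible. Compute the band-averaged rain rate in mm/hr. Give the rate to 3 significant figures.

Column moisture flux per unit crosswind length is F = V × PW.
Inflow: F_in = 9.45 × 32.8 = 309.96 mm·m/s
Outflow: F_out = 6.21 × 12.1 = 75.141 mm·m/s
Steady-state rate R = (F_in − F_out)/L = (309.96 − 75.141) / 135000 m = 1.739e-03 mm/s.
R = 1.739e-03 × 3600 = 6.26 mm/hr.

R ≈ 6.26 mm/hr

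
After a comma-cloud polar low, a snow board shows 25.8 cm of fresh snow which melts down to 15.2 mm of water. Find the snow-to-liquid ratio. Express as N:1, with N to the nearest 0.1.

Ratio = snow depth / SWE = 258 mm / 15.2 mm = 17.0, i.e. 17.0:1.

ratio ≈ 17.0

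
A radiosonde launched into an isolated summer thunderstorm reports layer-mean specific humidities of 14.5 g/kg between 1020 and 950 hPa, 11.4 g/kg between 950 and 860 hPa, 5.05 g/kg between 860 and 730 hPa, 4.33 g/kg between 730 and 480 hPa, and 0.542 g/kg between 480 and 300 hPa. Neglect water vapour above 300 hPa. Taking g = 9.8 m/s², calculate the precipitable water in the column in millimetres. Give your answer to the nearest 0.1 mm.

PW ≈ 39.6 mm

Precipitable water is the column-integrated vapour mass per unit area: PW = (1/g) Σ q̄ Δp, with q in kg/kg and Δp in Pa (1 kg/m² of water = 1 mm).
Layer 1020–950 hPa: Δp = 70 hPa = 7000 Pa, q̄ = 0.0145 kg/kg → 0.0145 × 7000 / 9.8 = 10.36 mm
Layer 950–860 hPa: Δp = 90 hPa = 9000 Pa, q̄ = 0.0114 kg/kg → 0.0114 × 9000 / 9.8 = 10.47 mm
Layer 860–730 hPa: Δp = 130 hPa = 13000 Pa, q̄ = 0.00505 kg/kg → 0.00505 × 13000 / 9.8 = 6.70 mm
Layer 730–480 hPa: Δp = 250 hPa = 25000 Pa, q̄ = 0.00433 kg/kg → 0.00433 × 25000 / 9.8 = 11.05 mm
Layer 480–300 hPa: Δp = 180 hPa = 18000 Pa, q̄ = 0.000542 kg/kg → 0.000542 × 18000 / 9.8 = 1.00 mm
PW = 10.36 + 10.47 + 6.70 + 11.05 + 1.00 = 39.58 ≈ 39.6 mm.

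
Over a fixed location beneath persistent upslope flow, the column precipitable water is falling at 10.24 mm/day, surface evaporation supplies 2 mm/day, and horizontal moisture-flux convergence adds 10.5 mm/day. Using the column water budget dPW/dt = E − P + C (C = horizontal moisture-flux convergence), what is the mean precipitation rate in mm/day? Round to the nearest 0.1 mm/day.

dPW/dt = -10.24 mm/day.
P = E + C − dPW/dt = 2 + (10.5) − (-10.24) = 22.7 mm/day.

P ≈ 22.7 mm/day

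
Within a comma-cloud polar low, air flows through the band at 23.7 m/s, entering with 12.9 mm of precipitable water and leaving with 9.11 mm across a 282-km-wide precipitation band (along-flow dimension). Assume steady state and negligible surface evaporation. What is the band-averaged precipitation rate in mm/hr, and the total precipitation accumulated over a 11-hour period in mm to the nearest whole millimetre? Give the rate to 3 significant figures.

R ≈ 1.15 mm/hr; total ≈ 13 mm

Column moisture flux per unit crosswind length is F = V × PW.
Inflow: F_in = 23.7 × 12.9 = 305.73 mm·m/s
Outflow: F_out = 23.7 × 9.11 = 215.907 mm·m/s
Steady-state rate R = (F_in − F_out)/L = (305.73 − 215.907) / 282000 m = 3.185e-04 mm/s.
R = 3.185e-04 × 3600 = 1.15 mm/hr.
Over 11 h: total = 1.15 × 11 = 12.65 ≈ 13 mm.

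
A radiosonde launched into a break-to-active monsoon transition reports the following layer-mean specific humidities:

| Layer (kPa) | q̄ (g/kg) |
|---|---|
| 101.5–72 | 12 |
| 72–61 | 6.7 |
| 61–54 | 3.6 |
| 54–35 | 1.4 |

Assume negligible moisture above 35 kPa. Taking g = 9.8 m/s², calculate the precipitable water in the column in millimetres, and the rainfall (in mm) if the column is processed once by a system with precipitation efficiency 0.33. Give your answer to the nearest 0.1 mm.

PW ≈ 48.9 mm; rainfall ≈ 16.1 mm

Precipitable water is the column-integrated vapour mass per unit area: PW = (1/g) Σ q̄ Δp, with q in kg/kg and Δp in Pa (1 kg/m² of water = 1 mm).
Layer 101.5–72 kPa: Δp = 295 hPa = 29500 Pa, q̄ = 0.012 kg/kg → 0.012 × 29500 / 9.8 = 36.12 mm
Layer 72–61 kPa: Δp = 110 hPa = 11000 Pa, q̄ = 0.0067 kg/kg → 0.0067 × 11000 / 9.8 = 7.52 mm
Layer 61–54 kPa: Δp = 70 hPa = 7000 Pa, q̄ = 0.0036 kg/kg → 0.0036 × 7000 / 9.8 = 2.57 mm
Layer 54–35 kPa: Δp = 190 hPa = 19000 Pa, q̄ = 0.0014 kg/kg → 0.0014 × 19000 / 9.8 = 2.71 mm
PW = 36.12 + 7.52 + 2.57 + 2.71 = 48.92 ≈ 48.9 mm.
Rainfall = ε × PW = 0.33 × 48.9 = 16.1 mm.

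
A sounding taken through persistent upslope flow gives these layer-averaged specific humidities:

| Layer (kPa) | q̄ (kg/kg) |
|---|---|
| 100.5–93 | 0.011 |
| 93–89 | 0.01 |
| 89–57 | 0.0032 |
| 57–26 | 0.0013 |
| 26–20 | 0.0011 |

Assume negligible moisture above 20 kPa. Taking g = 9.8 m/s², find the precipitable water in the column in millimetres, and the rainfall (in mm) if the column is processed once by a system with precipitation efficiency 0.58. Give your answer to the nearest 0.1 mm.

Precipitable water is the column-integrated vapour mass per unit area: PW = (1/g) Σ q̄ Δp, with q in kg/kg and Δp in Pa (1 kg/m² of water = 1 mm).
Layer 100.5–93 kPa: Δp = 75 hPa = 7500 Pa, q̄ = 0.011 kg/kg → 0.011 × 7500 / 9.8 = 8.42 mm
Layer 93–89 kPa: Δp = 40 hPa = 4000 Pa, q̄ = 0.01 kg/kg → 0.01 × 4000 / 9.8 = 4.08 mm
Layer 89–57 kPa: Δp = 320 hPa = 32000 Pa, q̄ = 0.0032 kg/kg → 0.0032 × 32000 / 9.8 = 10.45 mm
Layer 57–26 kPa: Δp = 310 hPa = 31000 Pa, q̄ = 0.0013 kg/kg → 0.0013 × 31000 / 9.8 = 4.11 mm
Layer 26–20 kPa: Δp = 60 hPa = 6000 Pa, q̄ = 0.0011 kg/kg → 0.0011 × 6000 / 9.8 = 0.67 mm
PW = 8.42 + 4.08 + 10.45 + 4.11 + 0.67 = 27.73 ≈ 27.7 mm.
Rainfall = ε × PW = 0.58 × 27.7 = 16.1 mm.

PW ≈ 27.7 mm; rainfall ≈ 16.1 mm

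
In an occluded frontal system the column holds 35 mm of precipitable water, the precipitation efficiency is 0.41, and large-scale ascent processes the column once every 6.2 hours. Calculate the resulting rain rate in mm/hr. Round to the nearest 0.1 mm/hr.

R ≈ 2.3 mm/hr

Each overturning extracts ε × PW = 0.41 × 35 = 14.35 mm.
Rate = ε·PW / τ = 14.35 / 6.2 h = 2.3 mm/hr.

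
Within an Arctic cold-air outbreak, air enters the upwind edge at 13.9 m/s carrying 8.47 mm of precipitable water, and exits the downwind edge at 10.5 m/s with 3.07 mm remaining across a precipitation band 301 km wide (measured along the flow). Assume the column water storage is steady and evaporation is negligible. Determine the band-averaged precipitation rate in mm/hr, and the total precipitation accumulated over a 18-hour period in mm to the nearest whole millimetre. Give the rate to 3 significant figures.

Column moisture flux per unit crosswind length is F = V × PW.
Inflow: F_in = 13.9 × 8.47 = 117.733 mm·m/s
Outflow: F_out = 10.5 × 3.07 = 32.235 mm·m/s
Steady-state rate R = (F_in − F_out)/L = (117.733 − 32.235) / 301000 m = 2.840e-04 mm/s.
R = 2.840e-04 × 3600 = 1.02 mm/hr.
Over 18 h: total = 1.02 × 18 = 18.36 ≈ 18 mm.

R ≈ 1.02 mm/hr; total ≈ 18 mm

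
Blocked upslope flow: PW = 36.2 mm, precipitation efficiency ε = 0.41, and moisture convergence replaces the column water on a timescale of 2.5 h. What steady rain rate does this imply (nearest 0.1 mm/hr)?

R ≈ 5.9 mm/hr

Each overturning extracts ε × PW = 0.41 × 36.2 = 14.842 mm.
Rate = ε·PW / τ = 14.842 / 2.5 h = 5.9 mm/hr.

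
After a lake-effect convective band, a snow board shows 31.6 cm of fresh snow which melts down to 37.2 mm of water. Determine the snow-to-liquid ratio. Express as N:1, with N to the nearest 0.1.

ratio ≈ 8.5

Ratio = snow depth / SWE = 316 mm / 37.2 mm = 8.5, i.e. 8.5:1.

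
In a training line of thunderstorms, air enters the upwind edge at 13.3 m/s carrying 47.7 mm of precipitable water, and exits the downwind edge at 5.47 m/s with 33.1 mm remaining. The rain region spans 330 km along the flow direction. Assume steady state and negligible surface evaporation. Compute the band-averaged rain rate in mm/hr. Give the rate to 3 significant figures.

Column moisture flux per unit crosswind length is F = V × PW.
Inflow: F_in = 13.3 × 47.7 = 634.41 mm·m/s
Outflow: F_out = 5.47 × 33.1 = 181.057 mm·m/s
Steady-state rate R = (F_in − F_out)/L = (634.41 − 181.057) / 330000 m = 1.374e-03 mm/s.
R = 1.374e-03 × 3600 = 4.95 mm/hr.

R ≈ 4.95 mm/hr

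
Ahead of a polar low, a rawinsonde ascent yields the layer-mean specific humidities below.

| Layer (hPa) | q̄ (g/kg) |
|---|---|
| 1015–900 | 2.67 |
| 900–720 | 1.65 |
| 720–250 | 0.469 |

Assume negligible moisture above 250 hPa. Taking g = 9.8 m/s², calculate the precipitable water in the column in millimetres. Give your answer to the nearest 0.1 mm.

Precipitable water is the column-integrated vapour mass per unit area: PW = (1/g) Σ q̄ Δp, with q in kg/kg and Δp in Pa (1 kg/m² of water = 1 mm).
Layer 1015–900 hPa: Δp = 115 hPa = 11500 Pa, q̄ = 0.00267 kg/kg → 0.00267 × 11500 / 9.8 = 3.13 mm
Layer 900–720 hPa: Δp = 180 hPa = 18000 Pa, q̄ = 0.00165 kg/kg → 0.00165 × 18000 / 9.8 = 3.03 mm
Layer 720–250 hPa: Δp = 470 hPa = 47000 Pa, q̄ = 0.000469 kg/kg → 0.000469 × 47000 / 9.8 = 2.25 mm
PW = 3.13 + 3.03 + 2.25 = 8.41 ≈ 8.4 mm.

PW ≈ 8.4 mm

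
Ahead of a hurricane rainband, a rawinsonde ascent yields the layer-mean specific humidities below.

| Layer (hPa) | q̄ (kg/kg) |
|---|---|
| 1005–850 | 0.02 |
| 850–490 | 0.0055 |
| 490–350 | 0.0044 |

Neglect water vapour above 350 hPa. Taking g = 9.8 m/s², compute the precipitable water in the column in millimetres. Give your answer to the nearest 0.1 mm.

Precipitable water is the column-integrated vapour mass per unit area: PW = (1/g) Σ q̄ Δp, with q in kg/kg and Δp in Pa (1 kg/m² of water = 1 mm).
Layer 1005–850 hPa: Δp = 155 hPa = 15500 Pa, q̄ = 0.02 kg/kg → 0.02 × 15500 / 9.8 = 31.63 mm
Layer 850–490 hPa: Δp = 360 hPa = 36000 Pa, q̄ = 0.0055 kg/kg → 0.0055 × 36000 / 9.8 = 20.20 mm
Layer 490–350 hPa: Δp = 140 hPa = 14000 Pa, q̄ = 0.0044 kg/kg → 0.0044 × 14000 / 9.8 = 6.29 mm
PW = 31.63 + 20.20 + 6.29 = 58.12 ≈ 58.1 mm.

PW ≈ 58.1 mm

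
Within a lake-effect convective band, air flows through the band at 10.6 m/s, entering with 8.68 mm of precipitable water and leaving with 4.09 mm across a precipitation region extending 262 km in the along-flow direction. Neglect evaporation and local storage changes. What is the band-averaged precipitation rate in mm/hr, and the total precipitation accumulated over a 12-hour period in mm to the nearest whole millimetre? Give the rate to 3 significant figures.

Column moisture flux per unit crosswind length is F = V × PW.
Inflow: F_in = 10.6 × 8.68 = 92.008 mm·m/s
Outflow: F_out = 10.6 × 4.09 = 43.354 mm·m/s
Steady-state rate R = (F_in − F_out)/L = (92.008 − 43.354) / 262000 m = 1.857e-04 mm/s.
R = 1.857e-04 × 3600 = 0.669 mm/hr.
Over 12 h: total = 0.669 × 12 = 8.028 ≈ 8 mm.

R ≈ 0.669 mm/hr; total ≈ 8 mm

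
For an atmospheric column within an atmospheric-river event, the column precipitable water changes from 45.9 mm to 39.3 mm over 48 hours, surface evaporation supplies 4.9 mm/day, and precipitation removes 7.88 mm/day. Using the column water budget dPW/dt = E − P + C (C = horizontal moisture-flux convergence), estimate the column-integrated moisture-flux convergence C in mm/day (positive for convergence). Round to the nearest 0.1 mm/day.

dPW/dt = (39.3 − 45.9) mm / (48/24 day) = -3.300 mm/day.
C = dPW/dt − E + P = (-3.300) − 4.9 + 7.88 = -0.3 mm/day.

C ≈ -0.3 mm/day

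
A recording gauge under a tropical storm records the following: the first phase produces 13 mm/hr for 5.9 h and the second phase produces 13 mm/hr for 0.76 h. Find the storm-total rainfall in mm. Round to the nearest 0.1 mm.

total ≈ 86.6 mm

Total = Σ Rᵢ Δtᵢ = 13 × 5.9 + 13 × 0.76
      = 76.7 + 9.88 = 86.6 mm.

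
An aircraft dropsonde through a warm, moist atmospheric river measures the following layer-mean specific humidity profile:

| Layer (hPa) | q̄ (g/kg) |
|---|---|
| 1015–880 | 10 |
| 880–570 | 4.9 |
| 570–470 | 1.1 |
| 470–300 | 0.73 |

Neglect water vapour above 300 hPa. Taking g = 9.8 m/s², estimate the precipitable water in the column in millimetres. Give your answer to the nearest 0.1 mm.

Precipitable water is the column-integrated vapour mass per unit area: PW = (1/g) Σ q̄ Δp, with q in kg/kg and Δp in Pa (1 kg/m² of water = 1 mm).
Layer 1015–880 hPa: Δp = 135 hPa = 13500 Pa, q̄ = 0.01 kg/kg → 0.01 × 13500 / 9.8 = 13.78 mm
Layer 880–570 hPa: Δp = 310 hPa = 31000 Pa, q̄ = 0.0049 kg/kg → 0.0049 × 31000 / 9.8 = 15.50 mm
Layer 570–470 hPa: Δp = 100 hPa = 10000 Pa, q̄ = 0.0011 kg/kg → 0.0011 × 10000 / 9.8 = 1.12 mm
Layer 470–300 hPa: Δp = 170 hPa = 17000 Pa, q̄ = 0.00073 kg/kg → 0.00073 × 17000 / 9.8 = 1.27 mm
PW = 13.78 + 15.50 + 1.12 + 1.27 = 31.67 ≈ 31.7 mm.

PW ≈ 31.7 mm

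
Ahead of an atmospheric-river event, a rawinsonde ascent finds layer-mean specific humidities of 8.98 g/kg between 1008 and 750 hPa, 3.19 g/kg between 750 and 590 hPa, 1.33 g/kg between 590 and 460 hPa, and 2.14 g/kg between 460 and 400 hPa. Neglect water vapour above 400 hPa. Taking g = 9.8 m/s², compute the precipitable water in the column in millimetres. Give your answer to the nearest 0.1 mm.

Precipitable water is the column-integrated vapour mass per unit area: PW = (1/g) Σ q̄ Δp, with q in kg/kg and Δp in Pa (1 kg/m² of water = 1 mm).
Layer 1008–750 hPa: Δp = 258 hPa = 25800 Pa, q̄ = 0.00898 kg/kg → 0.00898 × 25800 / 9.8 = 23.64 mm
Layer 750–590 hPa: Δp = 160 hPa = 16000 Pa, q̄ = 0.00319 kg/kg → 0.00319 × 16000 / 9.8 = 5.21 mm
Layer 590–460 hPa: Δp = 130 hPa = 13000 Pa, q̄ = 0.00133 kg/kg → 0.00133 × 13000 / 9.8 = 1.76 mm
Layer 460–400 hPa: Δp = 60 hPa = 6000 Pa, q̄ = 0.00214 kg/kg → 0.00214 × 6000 / 9.8 = 1.31 mm
PW = 23.64 + 5.21 + 1.76 + 1.31 = 31.92 ≈ 31.9 mm.

PW ≈ 31.9 mm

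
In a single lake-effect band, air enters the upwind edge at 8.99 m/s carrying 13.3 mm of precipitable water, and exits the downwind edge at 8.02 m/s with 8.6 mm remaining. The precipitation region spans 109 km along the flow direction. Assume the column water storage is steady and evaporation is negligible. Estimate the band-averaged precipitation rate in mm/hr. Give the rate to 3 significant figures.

Column moisture flux per unit crosswind length is F = V × PW.
Inflow: F_in = 8.99 × 13.3 = 119.567 mm·m/s
Outflow: F_out = 8.02 × 8.6 = 68.972 mm·m/s
Steady-state rate R = (F_in − F_out)/L = (119.567 − 68.972) / 109000 m = 4.642e-04 mm/s.
R = 4.642e-04 × 3600 = 1.67 mm/hr.

R ≈ 1.67 mm/hr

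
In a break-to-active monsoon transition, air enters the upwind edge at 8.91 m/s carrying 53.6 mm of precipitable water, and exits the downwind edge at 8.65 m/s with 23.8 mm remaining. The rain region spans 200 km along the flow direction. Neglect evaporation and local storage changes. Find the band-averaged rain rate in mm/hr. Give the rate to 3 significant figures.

Column moisture flux per unit crosswind length is F = V × PW.
Inflow: F_in = 8.91 × 53.6 = 477.576 mm·m/s
Outflow: F_out = 8.65 × 23.8 = 205.87 mm·m/s
Steady-state rate R = (F_in − F_out)/L = (477.576 − 205.87) / 200000 m = 1.359e-03 mm/s.
R = 1.359e-03 × 3600 = 4.89 mm/hr.

R ≈ 4.89 mm/hr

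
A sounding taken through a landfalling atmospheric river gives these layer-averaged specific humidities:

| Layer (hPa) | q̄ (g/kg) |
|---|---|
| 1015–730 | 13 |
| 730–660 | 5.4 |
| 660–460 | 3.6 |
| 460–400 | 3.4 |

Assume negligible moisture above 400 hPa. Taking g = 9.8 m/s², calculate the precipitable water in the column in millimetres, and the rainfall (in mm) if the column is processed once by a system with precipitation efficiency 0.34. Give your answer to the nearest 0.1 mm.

PW ≈ 51.1 mm; rainfall ≈ 17.4 mm

Precipitable water is the column-integrated vapour mass per unit area: PW = (1/g) Σ q̄ Δp, with q in kg/kg and Δp in Pa (1 kg/m² of water = 1 mm).
Layer 1015–730 hPa: Δp = 285 hPa = 28500 Pa, q̄ = 0.013 kg/kg → 0.013 × 28500 / 9.8 = 37.81 mm
Layer 730–660 hPa: Δp = 70 hPa = 7000 Pa, q̄ = 0.0054 kg/kg → 0.0054 × 7000 / 9.8 = 3.86 mm
Layer 660–460 hPa: Δp = 200 hPa = 20000 Pa, q̄ = 0.0036 kg/kg → 0.0036 × 20000 / 9.8 = 7.35 mm
Layer 460–400 hPa: Δp = 60 hPa = 6000 Pa, q̄ = 0.0034 kg/kg → 0.0034 × 6000 / 9.8 = 2.08 mm
PW = 37.81 + 3.86 + 7.35 + 2.08 = 51.10 ≈ 51.1 mm.
Rainfall = ε × PW = 0.34 × 51.1 = 17.4 mm.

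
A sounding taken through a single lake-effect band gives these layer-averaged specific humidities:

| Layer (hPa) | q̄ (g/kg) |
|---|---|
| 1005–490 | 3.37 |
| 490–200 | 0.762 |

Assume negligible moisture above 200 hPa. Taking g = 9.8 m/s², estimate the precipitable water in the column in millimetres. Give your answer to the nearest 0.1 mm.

Precipitable water is the column-integrated vapour mass per unit area: PW = (1/g) Σ q̄ Δp, with q in kg/kg and Δp in Pa (1 kg/m² of water = 1 mm).
Layer 1005–490 hPa: Δp = 515 hPa = 51500 Pa, q̄ = 0.00337 kg/kg → 0.00337 × 51500 / 9.8 = 17.71 mm
Layer 490–200 hPa: Δp = 290 hPa = 29000 Pa, q̄ = 0.000762 kg/kg → 0.000762 × 29000 / 9.8 = 2.25 mm
PW = 17.71 + 2.25 = 19.96 ≈ 20.0 mm.

PW ≈ 20.0 mm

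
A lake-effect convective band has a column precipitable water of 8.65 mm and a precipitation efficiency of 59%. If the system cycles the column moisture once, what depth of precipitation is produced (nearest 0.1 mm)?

precipitation ≈ 5.1 mm

Precipitation = ε × PW = 0.59 × 8.65 = 5.1 mm.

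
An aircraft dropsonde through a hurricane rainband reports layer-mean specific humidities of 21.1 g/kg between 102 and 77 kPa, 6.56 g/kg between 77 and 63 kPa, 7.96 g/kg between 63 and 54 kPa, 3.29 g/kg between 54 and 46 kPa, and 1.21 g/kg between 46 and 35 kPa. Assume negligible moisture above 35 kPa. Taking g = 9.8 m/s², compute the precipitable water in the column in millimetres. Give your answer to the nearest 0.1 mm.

PW ≈ 74.6 mm

Precipitable water is the column-integrated vapour mass per unit area: PW = (1/g) Σ q̄ Δp, with q in kg/kg and Δp in Pa (1 kg/m² of water = 1 mm).
Layer 102–77 kPa: Δp = 250 hPa = 25000 Pa, q̄ = 0.0211 kg/kg → 0.0211 × 25000 / 9.8 = 53.83 mm
Layer 77–63 kPa: Δp = 140 hPa = 14000 Pa, q̄ = 0.00656 kg/kg → 0.00656 × 14000 / 9.8 = 9.37 mm
Layer 63–54 kPa: Δp = 90 hPa = 9000 Pa, q̄ = 0.00796 kg/kg → 0.00796 × 9000 / 9.8 = 7.31 mm
Layer 54–46 kPa: Δp = 80 hPa = 8000 Pa, q̄ = 0.00329 kg/kg → 0.00329 × 8000 / 9.8 = 2.69 mm
Layer 46–35 kPa: Δp = 110 hPa = 11000 Pa, q̄ = 0.00121 kg/kg → 0.00121 × 11000 / 9.8 = 1.36 mm
PW = 53.83 + 9.37 + 7.31 + 2.69 + 1.36 = 74.56 ≈ 74.6 mm.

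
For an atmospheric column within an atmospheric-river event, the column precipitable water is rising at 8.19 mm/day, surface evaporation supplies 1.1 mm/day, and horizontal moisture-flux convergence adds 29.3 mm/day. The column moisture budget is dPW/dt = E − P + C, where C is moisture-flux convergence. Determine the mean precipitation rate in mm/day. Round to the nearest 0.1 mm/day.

dPW/dt = +8.19 mm/day.
P = E + C − dPW/dt = 1.1 + (29.3) − (+8.19) = 22.2 mm/day.

P ≈ 22.2 mm/day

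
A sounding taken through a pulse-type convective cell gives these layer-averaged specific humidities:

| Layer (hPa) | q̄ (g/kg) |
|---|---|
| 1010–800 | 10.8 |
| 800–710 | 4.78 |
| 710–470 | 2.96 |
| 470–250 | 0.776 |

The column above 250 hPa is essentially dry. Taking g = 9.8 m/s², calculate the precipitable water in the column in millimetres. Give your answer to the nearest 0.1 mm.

Precipitable water is the column-integrated vapour mass per unit area: PW = (1/g) Σ q̄ Δp, with q in kg/kg and Δp in Pa (1 kg/m² of water = 1 mm).
Layer 1010–800 hPa: Δp = 210 hPa = 21000 Pa, q̄ = 0.0108 kg/kg → 0.0108 × 21000 / 9.8 = 23.14 mm
Layer 800–710 hPa: Δp = 90 hPa = 9000 Pa, q̄ = 0.00478 kg/kg → 0.00478 × 9000 / 9.8 = 4.39 mm
Layer 710–470 hPa: Δp = 240 hPa = 24000 Pa, q̄ = 0.00296 kg/kg → 0.00296 × 24000 / 9.8 = 7.25 mm
Layer 470–250 hPa: Δp = 220 hPa = 22000 Pa, q̄ = 0.000776 kg/kg → 0.000776 × 22000 / 9.8 = 1.74 mm
PW = 23.14 + 4.39 + 7.25 + 1.74 = 36.52 ≈ 36.5 mm.

PW ≈ 36.5 mm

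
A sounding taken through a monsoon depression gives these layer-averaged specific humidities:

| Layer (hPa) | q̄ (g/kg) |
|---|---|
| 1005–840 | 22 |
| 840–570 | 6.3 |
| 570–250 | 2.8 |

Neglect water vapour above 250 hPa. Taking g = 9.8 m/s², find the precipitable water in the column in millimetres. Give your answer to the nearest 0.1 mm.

Precipitable water is the column-integrated vapour mass per unit area: PW = (1/g) Σ q̄ Δp, with q in kg/kg and Δp in Pa (1 kg/m² of water = 1 mm).
Layer 1005–840 hPa: Δp = 165 hPa = 16500 Pa, q̄ = 0.022 kg/kg → 0.022 × 16500 / 9.8 = 37.04 mm
Layer 840–570 hPa: Δp = 270 hPa = 27000 Pa, q̄ = 0.0063 kg/kg → 0.0063 × 27000 / 9.8 = 17.36 mm
Layer 570–250 hPa: Δp = 320 hPa = 32000 Pa, q̄ = 0.0028 kg/kg → 0.0028 × 32000 / 9.8 = 9.14 mm
PW = 37.04 + 17.36 + 9.14 = 63.54 ≈ 63.5 mm.

PW ≈ 63.5 mm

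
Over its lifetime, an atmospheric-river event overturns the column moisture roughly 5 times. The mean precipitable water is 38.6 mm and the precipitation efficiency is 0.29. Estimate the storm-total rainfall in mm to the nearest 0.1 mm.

rainfall ≈ 56.0 mm

Each cycle deposits ε × PW = 0.29 × 38.6 = 11.194 mm.
Over 5 cycles: 5 × 11.194 = 56.0 mm.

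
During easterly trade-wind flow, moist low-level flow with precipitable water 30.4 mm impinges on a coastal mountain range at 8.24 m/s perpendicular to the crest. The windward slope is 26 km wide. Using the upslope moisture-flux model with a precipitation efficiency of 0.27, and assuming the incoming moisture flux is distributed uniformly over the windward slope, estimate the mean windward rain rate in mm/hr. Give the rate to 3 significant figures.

Incoming column moisture flux per unit ridge length: F = V × PW = 8.24 × 30.4 = 250.496 mm·m/s.
Spread over the 26 km slope with efficiency ε = 0.27: R = ε·F/W = 0.27 × 250.496 / 26000 m = 2.601e-03 mm/s.
R = 2.601e-03 × 3600 = 9.36 mm/hr.

R ≈ 9.36 mm/hr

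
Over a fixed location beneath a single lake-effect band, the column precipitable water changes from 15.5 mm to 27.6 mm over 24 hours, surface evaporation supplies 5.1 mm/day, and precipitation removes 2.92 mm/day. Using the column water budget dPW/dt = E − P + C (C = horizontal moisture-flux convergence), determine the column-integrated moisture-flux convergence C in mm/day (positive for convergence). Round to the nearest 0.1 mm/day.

C ≈ 9.9 mm/day

dPW/dt = (27.6 − 15.5) mm / (24/24 day) = +12.100 mm/day.
C = dPW/dt − E + P = (+12.100) − 5.1 + 2.92 = 9.9 mm/day.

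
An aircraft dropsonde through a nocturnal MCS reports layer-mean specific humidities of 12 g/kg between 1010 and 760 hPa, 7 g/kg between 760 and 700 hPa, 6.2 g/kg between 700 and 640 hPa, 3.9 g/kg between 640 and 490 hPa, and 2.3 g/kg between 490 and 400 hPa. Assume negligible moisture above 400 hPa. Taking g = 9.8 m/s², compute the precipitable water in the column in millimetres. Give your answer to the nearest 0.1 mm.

PW ≈ 46.8 mm

Precipitable water is the column-integrated vapour mass per unit area: PW = (1/g) Σ q̄ Δp, with q in kg/kg and Δp in Pa (1 kg/m² of water = 1 mm).
Layer 1010–760 hPa: Δp = 250 hPa = 25000 Pa, q̄ = 0.012 kg/kg → 0.012 × 25000 / 9.8 = 30.61 mm
Layer 760–700 hPa: Δp = 60 hPa = 6000 Pa, q̄ = 0.007 kg/kg → 0.007 × 6000 / 9.8 = 4.29 mm
Layer 700–640 hPa: Δp = 60 hPa = 6000 Pa, q̄ = 0.0062 kg/kg → 0.0062 × 6000 / 9.8 = 3.80 mm
Layer 640–490 hPa: Δp = 150 hPa = 15000 Pa, q̄ = 0.0039 kg/kg → 0.0039 × 15000 / 9.8 = 5.97 mm
Layer 490–400 hPa: Δp = 90 hPa = 9000 Pa, q̄ = 0.0023 kg/kg → 0.0023 × 9000 / 9.8 = 2.11 mm
PW = 30.61 + 4.29 + 3.80 + 5.97 + 2.11 = 46.78 ≈ 46.8 mm.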